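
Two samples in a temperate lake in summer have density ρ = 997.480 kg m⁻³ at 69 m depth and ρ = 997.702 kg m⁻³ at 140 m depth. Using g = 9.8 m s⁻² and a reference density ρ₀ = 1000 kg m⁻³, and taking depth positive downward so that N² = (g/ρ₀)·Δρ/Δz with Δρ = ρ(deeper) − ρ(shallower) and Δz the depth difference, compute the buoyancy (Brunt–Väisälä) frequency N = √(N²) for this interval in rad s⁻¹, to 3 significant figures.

Δρ = 997.702 − 997.480 = 0.222 kg m⁻³ over Δz = 140 − 69 = 71 m.
N² = (9.8/1000) × (0.222/71) = 3.0642 × 10⁻⁵ s⁻².
N = √(3.0642 × 10⁻⁵) = 5.5355 × 10⁻³ rad s⁻¹ ≈ 5.54 × 10⁻³ rad s⁻¹.

5.54 × 10⁻³ rad s⁻¹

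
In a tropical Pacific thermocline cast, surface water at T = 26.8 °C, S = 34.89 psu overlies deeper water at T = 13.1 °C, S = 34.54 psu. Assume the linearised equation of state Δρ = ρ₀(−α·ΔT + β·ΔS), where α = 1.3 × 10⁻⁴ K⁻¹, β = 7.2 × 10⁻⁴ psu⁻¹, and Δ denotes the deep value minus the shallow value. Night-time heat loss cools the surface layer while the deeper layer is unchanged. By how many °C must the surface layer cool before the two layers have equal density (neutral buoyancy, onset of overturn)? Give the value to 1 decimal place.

11.8 °C

Neutral buoyancy requires Δρ = 0, i.e. −α(T_deep − T_surf′) + β(S_deep − S_surf) = 0.
T_surf′ = T_deep − (β/α)·ΔS = 13.1 − (7.2 × 10⁻⁴/1.3 × 10⁻⁴)·(-0.35) = 15.038 °C.
Cooling required: 26.8 − (15.038) = 11.762 °C.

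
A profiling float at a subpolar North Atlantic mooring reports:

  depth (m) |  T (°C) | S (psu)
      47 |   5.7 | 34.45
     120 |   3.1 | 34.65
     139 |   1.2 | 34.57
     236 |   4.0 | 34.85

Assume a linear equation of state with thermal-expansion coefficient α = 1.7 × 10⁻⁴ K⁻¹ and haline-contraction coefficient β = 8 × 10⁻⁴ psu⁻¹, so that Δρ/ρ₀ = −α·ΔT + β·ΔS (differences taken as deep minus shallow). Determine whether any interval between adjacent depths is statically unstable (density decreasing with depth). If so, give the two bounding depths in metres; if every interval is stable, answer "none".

139–236 m

Evaluate Δρ/ρ₀ = −αΔT + βΔS across each adjacent pair:
  47–120 m: −αΔT+βΔS = −(1.7 × 10⁻⁴)(-2.6)+(8 × 10⁻⁴)(+0.20) = 6.0 × 10⁻⁴ → stable
  120–139 m: −αΔT+βΔS = −(1.7 × 10⁻⁴)(-1.9)+(8 × 10⁻⁴)(-0.08) = 2.6 × 10⁻⁴ → stable
  139–236 m: −αΔT+βΔS = −(1.7 × 10⁻⁴)(+2.8)+(8 × 10⁻⁴)(+0.28) = -2.5 × 10⁻⁴ → UNSTABLE
The 139–236 m interval has Δρ < 0: lighter water underlies denser water.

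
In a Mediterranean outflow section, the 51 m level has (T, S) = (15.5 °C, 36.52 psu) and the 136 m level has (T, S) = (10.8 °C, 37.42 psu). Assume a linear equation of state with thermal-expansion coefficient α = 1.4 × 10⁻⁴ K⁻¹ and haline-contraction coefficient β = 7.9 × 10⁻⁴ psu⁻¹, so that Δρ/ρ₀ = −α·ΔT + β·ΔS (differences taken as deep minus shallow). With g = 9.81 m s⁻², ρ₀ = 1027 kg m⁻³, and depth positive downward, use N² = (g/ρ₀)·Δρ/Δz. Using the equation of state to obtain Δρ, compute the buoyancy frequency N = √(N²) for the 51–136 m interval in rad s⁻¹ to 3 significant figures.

ΔT = -4.7 K, ΔS = +0.90 psu (deep − shallow).
Δρ/ρ₀ = −αΔT + βΔS = 6.58 × 10⁻⁴ + 7.11 × 10⁻⁴ = 1.369 × 10⁻³, so Δρ ≈ 1.406 kg m⁻³.
N² = (g/ρ₀)·Δρ/Δz = g·(Δρ/ρ₀)/Δz = 9.81 × 1.369 × 10⁻³ / 85 = 1.5800 × 10⁻⁴ s⁻².
N = √(1.5800 × 10⁻⁴) = 0.012570 rad s⁻¹ ≈ 0.0126 rad s⁻¹.

0.0126 rad s⁻¹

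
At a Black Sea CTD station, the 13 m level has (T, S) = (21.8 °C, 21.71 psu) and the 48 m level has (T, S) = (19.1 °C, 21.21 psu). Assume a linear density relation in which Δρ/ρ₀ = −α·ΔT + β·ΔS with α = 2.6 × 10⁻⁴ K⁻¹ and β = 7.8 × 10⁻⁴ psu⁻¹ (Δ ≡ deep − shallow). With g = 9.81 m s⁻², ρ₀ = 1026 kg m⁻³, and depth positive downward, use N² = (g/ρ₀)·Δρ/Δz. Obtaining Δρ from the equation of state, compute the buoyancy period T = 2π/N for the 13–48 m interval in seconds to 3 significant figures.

ΔT = -2.7 K, ΔS = -0.50 psu (deep − shallow).
Δρ/ρ₀ = −αΔT + βΔS = 7.02 × 10⁻⁴ − 3.90 × 10⁻⁴ = 3.12 × 10⁻⁴, so Δρ ≈ 0.3201 kg m⁻³.
N² = (g/ρ₀)·Δρ/Δz = g·(Δρ/ρ₀)/Δz = 9.81 × 3.12 × 10⁻⁴ / 35 = 8.7449 × 10⁻⁵ s⁻².
N = √(8.7449 × 10⁻⁵) = 9.3514 × 10⁻³ rad s⁻¹ → T = 2π/N = 671.90 s ≈ 672 s.

672 s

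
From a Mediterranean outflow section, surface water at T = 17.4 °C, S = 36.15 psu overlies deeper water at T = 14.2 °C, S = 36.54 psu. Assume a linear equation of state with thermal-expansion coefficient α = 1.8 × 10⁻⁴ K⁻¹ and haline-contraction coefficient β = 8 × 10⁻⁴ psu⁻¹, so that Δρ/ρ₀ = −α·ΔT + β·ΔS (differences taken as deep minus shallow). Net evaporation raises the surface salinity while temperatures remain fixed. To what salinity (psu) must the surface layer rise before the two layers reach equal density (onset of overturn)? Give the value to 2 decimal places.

Neutral buoyancy requires −α(T_deep − T_surf) + β(S_deep − S_surf′) = 0.
S_surf′ = S_deep − (α/β)·ΔT = 36.54 − (1.8 × 10⁻⁴/8 × 10⁻⁴)·(-3.2) = 37.2600 psu.
Increase required: 37.2600 − 36.15 = 1.1100 psu.

37.26 psu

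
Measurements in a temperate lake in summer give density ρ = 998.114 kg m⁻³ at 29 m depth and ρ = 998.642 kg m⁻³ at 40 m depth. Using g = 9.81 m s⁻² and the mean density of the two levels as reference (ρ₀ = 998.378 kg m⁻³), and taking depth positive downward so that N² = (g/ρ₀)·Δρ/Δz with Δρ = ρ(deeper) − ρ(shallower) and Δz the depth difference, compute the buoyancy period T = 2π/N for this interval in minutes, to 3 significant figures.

Δρ = 998.642 − 998.114 = 0.528 kg m⁻³ over Δz = 40 − 29 = 11 m.
N² = (9.81/998.378) × (0.528/11) = 4.7165 × 10⁻⁴ s⁻².
N = √(4.7165 × 10⁻⁴) = 0.021718 rad s⁻¹, so T = 2π/N = 289.31 s = 4.8218 min ≈ 4.82 min.
A positive N² confirms static stability across the interval.

4.82 min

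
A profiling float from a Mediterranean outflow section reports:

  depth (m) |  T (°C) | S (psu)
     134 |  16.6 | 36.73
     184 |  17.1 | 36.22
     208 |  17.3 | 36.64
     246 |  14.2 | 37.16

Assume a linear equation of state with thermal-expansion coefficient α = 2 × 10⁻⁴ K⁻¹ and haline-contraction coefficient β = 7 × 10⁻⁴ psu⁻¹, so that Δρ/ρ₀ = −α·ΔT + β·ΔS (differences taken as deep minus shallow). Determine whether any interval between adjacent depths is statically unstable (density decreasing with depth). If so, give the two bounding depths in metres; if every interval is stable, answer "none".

Evaluate Δρ/ρ₀ = −αΔT + βΔS across each adjacent pair:
  134–184 m: −αΔT+βΔS = −(2 × 10⁻⁴)(+0.5)+(7 × 10⁻⁴)(-0.51) = -4.6 × 10⁻⁴ → UNSTABLE
  184–208 m: −αΔT+βΔS = −(2 × 10⁻⁴)(+0.2)+(7 × 10⁻⁴)(+0.42) = 2.5 × 10⁻⁴ → stable
  208–246 m: −αΔT+βΔS = −(2 × 10⁻⁴)(-3.1)+(7 × 10⁻⁴)(+0.52) = 9.8 × 10⁻⁴ → stable
The 134–184 m interval has Δρ < 0: lighter water underlies denser water.

134–184 m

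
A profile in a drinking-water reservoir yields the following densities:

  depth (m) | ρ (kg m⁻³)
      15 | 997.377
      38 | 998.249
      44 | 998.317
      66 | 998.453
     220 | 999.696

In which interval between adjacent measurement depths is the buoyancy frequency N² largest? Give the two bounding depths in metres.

Compute the density gradient over each adjacent pair:
  15–38 m: Δρ/Δz = 0.872/23 = 0.038 kg m⁻⁴
  38–44 m: Δρ/Δz = 0.068/6 = 0.011 kg m⁻⁴
  44–66 m: Δρ/Δz = 0.136/22 = 6.2 × 10⁻³ kg m⁻⁴
  66–220 m: Δρ/Δz = 1.243/154 = 8.1 × 10⁻³ kg m⁻⁴
The largest gradient is in the 15–38 m interval — the pycnocline.

15–38 m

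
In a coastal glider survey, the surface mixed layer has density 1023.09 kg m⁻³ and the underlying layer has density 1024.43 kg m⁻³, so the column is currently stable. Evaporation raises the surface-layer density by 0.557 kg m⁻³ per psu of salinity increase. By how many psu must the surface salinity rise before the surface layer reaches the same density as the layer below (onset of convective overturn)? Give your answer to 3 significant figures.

2.41 psu

Density deficit of the surface layer: 1024.43 − 1023.09 = 1.34 kg m⁻³.
Required change = 1.34 / 0.557 = 2.41 psu.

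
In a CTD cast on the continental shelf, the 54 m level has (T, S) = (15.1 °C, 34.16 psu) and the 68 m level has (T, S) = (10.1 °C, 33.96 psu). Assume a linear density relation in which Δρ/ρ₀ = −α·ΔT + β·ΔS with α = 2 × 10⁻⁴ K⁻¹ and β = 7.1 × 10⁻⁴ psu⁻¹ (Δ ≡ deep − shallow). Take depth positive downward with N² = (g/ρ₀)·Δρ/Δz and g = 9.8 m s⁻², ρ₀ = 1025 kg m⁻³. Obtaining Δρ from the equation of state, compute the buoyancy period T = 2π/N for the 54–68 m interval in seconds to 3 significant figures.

256 s

ΔT = -5.0 K, ΔS = -0.20 psu (deep − shallow).
Δρ/ρ₀ = −αΔT + βΔS = 1.00 × 10⁻³ − 1.42 × 10⁻⁴ = 8.58 × 10⁻⁴, so Δρ ≈ 0.8795 kg m⁻³.
N² = (g/ρ₀)·Δρ/Δz = g·(Δρ/ρ₀)/Δz = 9.8 × 8.58 × 10⁻⁴ / 14 = 6.0060 × 10⁻⁴ s⁻².
N = √(6.0060 × 10⁻⁴) = 0.024507 rad s⁻¹ → T = 2π/N = 256.38 s ≈ 256 s.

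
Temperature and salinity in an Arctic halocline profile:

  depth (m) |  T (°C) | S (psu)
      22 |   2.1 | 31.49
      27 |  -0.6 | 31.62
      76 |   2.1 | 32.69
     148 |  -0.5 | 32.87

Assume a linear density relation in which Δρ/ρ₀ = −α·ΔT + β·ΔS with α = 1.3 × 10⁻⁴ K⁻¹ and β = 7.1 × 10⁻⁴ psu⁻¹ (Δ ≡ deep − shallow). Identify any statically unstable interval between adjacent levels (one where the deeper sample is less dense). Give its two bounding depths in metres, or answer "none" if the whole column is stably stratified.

none

Evaluate Δρ/ρ₀ = −αΔT + βΔS across each adjacent pair:
  22–27 m: −αΔT+βΔS = −(1.3 × 10⁻⁴)(-2.7)+(7.1 × 10⁻⁴)(+0.13) = 4.4 × 10⁻⁴ → stable
  27–76 m: −αΔT+βΔS = −(1.3 × 10⁻⁴)(+2.7)+(7.1 × 10⁻⁴)(+1.07) = 4.1 × 10⁻⁴ → stable
  76–148 m: −αΔT+βΔS = −(1.3 × 10⁻⁴)(-2.6)+(7.1 × 10⁻⁴)(+0.18) = 4.7 × 10⁻⁴ → stable
Every interval has Δρ > 0: the column is stably stratified throughout.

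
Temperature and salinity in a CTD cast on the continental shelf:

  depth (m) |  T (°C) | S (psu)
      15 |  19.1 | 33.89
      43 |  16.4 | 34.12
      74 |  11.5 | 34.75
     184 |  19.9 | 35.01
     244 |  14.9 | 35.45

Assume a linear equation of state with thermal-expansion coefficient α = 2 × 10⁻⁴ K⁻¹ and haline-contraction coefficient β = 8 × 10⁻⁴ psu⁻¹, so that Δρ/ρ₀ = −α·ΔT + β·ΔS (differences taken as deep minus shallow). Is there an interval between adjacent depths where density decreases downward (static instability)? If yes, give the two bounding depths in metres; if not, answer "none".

Evaluate Δρ/ρ₀ = −αΔT + βΔS across each adjacent pair:
  15–43 m: −αΔT+βΔS = −(2 × 10⁻⁴)(-2.7)+(8 × 10⁻⁴)(+0.23) = 7.2 × 10⁻⁴ → stable
  43–74 m: −αΔT+βΔS = −(2 × 10⁻⁴)(-4.9)+(8 × 10⁻⁴)(+0.63) = 1.5 × 10⁻³ → stable
  74–184 m: −αΔT+βΔS = −(2 × 10⁻⁴)(+8.4)+(8 × 10⁻⁴)(+0.26) = -1.5 × 10⁻³ → UNSTABLE
  184–244 m: −αΔT+βΔS = −(2 × 10⁻⁴)(-5.0)+(8 × 10⁻⁴)(+0.44) = 1.4 × 10⁻³ → stable
The 74–184 m interval has Δρ < 0: lighter water underlies denser water.

74–184 m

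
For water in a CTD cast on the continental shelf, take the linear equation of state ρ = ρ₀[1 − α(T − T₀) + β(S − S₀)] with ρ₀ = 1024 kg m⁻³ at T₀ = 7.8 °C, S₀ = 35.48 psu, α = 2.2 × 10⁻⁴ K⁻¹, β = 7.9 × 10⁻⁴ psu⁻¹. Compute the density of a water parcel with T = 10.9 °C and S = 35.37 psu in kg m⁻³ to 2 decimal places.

1023.21 kg m⁻³

T − T₀ = +3.1 K, S − S₀ = -0.11 psu.
Bracket = 1 − α·(+3.1) + β·(-0.11) = 1 + (-7.689 × 10⁻⁴) = 0.9992311.
ρ = 1024 × 0.9992311 = 1023.21 kg m⁻³.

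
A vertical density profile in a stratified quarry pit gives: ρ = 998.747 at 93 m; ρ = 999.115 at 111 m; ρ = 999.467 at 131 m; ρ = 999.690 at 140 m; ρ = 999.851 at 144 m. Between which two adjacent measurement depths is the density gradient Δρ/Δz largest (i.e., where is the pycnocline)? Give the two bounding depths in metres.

140–144 m

Compute the density gradient over each adjacent pair:
  93–111 m: Δρ/Δz = 0.368/18 = 0.020 kg m⁻⁴
  111–131 m: Δρ/Δz = 0.352/20 = 0.018 kg m⁻⁴
  131–140 m: Δρ/Δz = 0.223/9 = 0.025 kg m⁻⁴
  140–144 m: Δρ/Δz = 0.161/4 = 0.040 kg m⁻⁴
The largest gradient is in the 140–144 m interval — the pycnocline.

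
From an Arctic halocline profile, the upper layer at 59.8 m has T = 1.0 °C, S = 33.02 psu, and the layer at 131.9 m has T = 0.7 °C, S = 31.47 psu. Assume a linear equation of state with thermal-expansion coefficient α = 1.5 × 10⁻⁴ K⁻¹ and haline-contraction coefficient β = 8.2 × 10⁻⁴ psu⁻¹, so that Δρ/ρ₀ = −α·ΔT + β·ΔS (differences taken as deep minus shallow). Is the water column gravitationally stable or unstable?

unstable

ΔT = 0.7 − 1.0 = -0.3 K and ΔS = 31.47 − 33.02 = -1.55 psu (deep − shallow).
−αΔT = 4.50 × 10⁻⁵; βΔS = -1.271 × 10⁻³; sum Δρ/ρ₀ = -1.226 × 10⁻³.
Δρ/ρ₀ < 0, so Δρ < 0: deeper water is lighter → statically unstable; the column would overturn.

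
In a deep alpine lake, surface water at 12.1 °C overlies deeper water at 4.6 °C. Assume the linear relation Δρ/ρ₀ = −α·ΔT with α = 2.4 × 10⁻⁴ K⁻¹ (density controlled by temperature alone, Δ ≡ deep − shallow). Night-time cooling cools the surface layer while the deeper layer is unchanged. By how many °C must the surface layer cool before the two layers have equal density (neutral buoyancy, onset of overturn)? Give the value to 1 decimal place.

With temperature the only control, equal density requires T_surf′ = T_deep.
T_surf′ = 4.6 °C.
Cooling required: 12.1 − 4.6 = 7.5 °C.

7.5 °C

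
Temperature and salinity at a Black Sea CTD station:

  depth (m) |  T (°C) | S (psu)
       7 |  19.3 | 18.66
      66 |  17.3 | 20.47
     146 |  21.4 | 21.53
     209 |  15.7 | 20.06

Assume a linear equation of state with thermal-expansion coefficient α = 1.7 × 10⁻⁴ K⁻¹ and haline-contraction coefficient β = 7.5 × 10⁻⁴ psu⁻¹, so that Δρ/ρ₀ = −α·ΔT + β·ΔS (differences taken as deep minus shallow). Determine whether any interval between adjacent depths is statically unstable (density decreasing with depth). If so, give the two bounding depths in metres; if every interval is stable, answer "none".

146–209 m

Evaluate Δρ/ρ₀ = −αΔT + βΔS across each adjacent pair:
  7–66 m: −αΔT+βΔS = −(1.7 × 10⁻⁴)(-2.0)+(7.5 × 10⁻⁴)(+1.81) = 1.7 × 10⁻³ → stable
  66–146 m: −αΔT+βΔS = −(1.7 × 10⁻⁴)(+4.1)+(7.5 × 10⁻⁴)(+1.06) = 9.8 × 10⁻⁵ → stable
  146–209 m: −αΔT+βΔS = −(1.7 × 10⁻⁴)(-5.7)+(7.5 × 10⁻⁴)(-1.47) = -1.3 × 10⁻⁴ → UNSTABLE
The 146–209 m interval has Δρ < 0: lighter water underlies denser water.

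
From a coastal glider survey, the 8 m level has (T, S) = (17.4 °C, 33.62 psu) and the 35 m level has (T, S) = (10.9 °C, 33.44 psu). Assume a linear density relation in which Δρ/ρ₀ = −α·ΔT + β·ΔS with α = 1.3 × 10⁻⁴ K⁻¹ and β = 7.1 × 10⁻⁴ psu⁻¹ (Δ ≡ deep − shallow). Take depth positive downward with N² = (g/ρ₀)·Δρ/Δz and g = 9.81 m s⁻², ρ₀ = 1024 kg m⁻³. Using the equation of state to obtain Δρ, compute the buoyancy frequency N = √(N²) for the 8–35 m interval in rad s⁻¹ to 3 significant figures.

ΔT = -6.5 K, ΔS = -0.18 psu (deep − shallow).
Δρ/ρ₀ = −αΔT + βΔS = 8.45 × 10⁻⁴ − 1.278 × 10⁻⁴ = 7.172 × 10⁻⁴, so Δρ ≈ 0.7344 kg m⁻³.
N² = (g/ρ₀)·Δρ/Δz = g·(Δρ/ρ₀)/Δz = 9.81 × 7.172 × 10⁻⁴ / 27 = 2.6058 × 10⁻⁴ s⁻².
N = √(2.6058 × 10⁻⁴) = 0.016142 rad s⁻¹ ≈ 0.0161 rad s⁻¹.

0.0161 rad s⁻¹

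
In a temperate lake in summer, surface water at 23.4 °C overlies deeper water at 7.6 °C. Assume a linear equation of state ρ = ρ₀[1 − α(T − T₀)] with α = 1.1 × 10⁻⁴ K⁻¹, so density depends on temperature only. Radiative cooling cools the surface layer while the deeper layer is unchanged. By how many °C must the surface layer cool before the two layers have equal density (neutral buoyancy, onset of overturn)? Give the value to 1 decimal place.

With temperature the only control, equal density requires T_surf′ = T_deep.
T_surf′ = 7.6 °C.
Cooling required: 23.4 − 7.6 = 15.8 °C.

15.8 °C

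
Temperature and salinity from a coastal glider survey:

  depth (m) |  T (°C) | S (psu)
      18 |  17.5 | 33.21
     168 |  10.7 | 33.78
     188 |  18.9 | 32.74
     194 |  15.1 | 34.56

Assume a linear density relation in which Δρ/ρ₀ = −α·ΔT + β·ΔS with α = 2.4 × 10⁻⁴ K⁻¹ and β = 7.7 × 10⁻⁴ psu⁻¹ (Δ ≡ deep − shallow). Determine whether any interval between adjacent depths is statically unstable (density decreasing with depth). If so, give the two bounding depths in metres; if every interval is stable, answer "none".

Evaluate Δρ/ρ₀ = −αΔT + βΔS across each adjacent pair:
  18–168 m: −αΔT+βΔS = −(2.4 × 10⁻⁴)(-6.8)+(7.7 × 10⁻⁴)(+0.57) = 2.1 × 10⁻³ → stable
  168–188 m: −αΔT+βΔS = −(2.4 × 10⁻⁴)(+8.2)+(7.7 × 10⁻⁴)(-1.04) = -2.8 × 10⁻³ → UNSTABLE
  188–194 m: −αΔT+βΔS = −(2.4 × 10⁻⁴)(-3.8)+(7.7 × 10⁻⁴)(+1.82) = 2.3 × 10⁻³ → stable
The 168–188 m interval has Δρ < 0: lighter water underlies denser water.

168–188 m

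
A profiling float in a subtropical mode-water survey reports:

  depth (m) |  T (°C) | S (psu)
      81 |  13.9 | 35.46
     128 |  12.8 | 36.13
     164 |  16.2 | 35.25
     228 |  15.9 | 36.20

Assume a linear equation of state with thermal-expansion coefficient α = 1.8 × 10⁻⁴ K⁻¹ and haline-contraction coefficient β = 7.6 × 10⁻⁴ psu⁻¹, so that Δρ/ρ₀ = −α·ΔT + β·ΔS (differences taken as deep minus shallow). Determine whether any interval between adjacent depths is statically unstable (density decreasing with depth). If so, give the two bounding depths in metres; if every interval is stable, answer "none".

Evaluate Δρ/ρ₀ = −αΔT + βΔS across each adjacent pair:
  81–128 m: −αΔT+βΔS = −(1.8 × 10⁻⁴)(-1.1)+(7.6 × 10⁻⁴)(+0.67) = 7.1 × 10⁻⁴ → stable
  128–164 m: −αΔT+βΔS = −(1.8 × 10⁻⁴)(+3.4)+(7.6 × 10⁻⁴)(-0.88) = -1.3 × 10⁻³ → UNSTABLE
  164–228 m: −αΔT+βΔS = −(1.8 × 10⁻⁴)(-0.3)+(7.6 × 10⁻⁴)(+0.95) = 7.8 × 10⁻⁴ → stable
The 128–164 m interval has Δρ < 0: lighter water underlies denser water.

128–164 m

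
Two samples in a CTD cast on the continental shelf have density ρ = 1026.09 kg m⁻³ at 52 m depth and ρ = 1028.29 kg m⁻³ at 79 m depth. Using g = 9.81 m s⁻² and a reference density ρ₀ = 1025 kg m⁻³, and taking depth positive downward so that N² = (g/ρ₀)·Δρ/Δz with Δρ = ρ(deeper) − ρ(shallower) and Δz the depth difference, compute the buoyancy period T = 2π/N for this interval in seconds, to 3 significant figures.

Δρ = 1028.29 − 1026.09 = 2.20 kg m⁻³ over Δz = 79 − 52 = 27 m.
N² = (9.81/1025) × (2.20/27) = 7.7984 × 10⁻⁴ s⁻².
N = √(7.7984 × 10⁻⁴) = 0.027926 rad s⁻¹, so T = 2π/N = 224.99 s ≈ 225 s.

225 s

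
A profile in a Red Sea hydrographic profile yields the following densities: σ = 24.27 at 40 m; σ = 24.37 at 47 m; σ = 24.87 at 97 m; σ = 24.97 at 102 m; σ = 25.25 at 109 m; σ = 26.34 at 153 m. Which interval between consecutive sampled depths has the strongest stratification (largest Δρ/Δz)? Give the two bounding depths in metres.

102–109 m

Compute the density gradient over each adjacent pair:
  40–47 m: Δρ/Δz = 0.10/7 = 0.014 kg m⁻⁴
  47–97 m: Δρ/Δz = 0.50/50 = 0.010 kg m⁻⁴
  97–102 m: Δρ/Δz = 0.10/5 = 0.020 kg m⁻⁴
  102–109 m: Δρ/Δz = 0.28/7 = 0.040 kg m⁻⁴
  109–153 m: Δρ/Δz = 1.09/44 = 0.025 kg m⁻⁴
The largest gradient is in the 102–109 m interval — the pycnocline.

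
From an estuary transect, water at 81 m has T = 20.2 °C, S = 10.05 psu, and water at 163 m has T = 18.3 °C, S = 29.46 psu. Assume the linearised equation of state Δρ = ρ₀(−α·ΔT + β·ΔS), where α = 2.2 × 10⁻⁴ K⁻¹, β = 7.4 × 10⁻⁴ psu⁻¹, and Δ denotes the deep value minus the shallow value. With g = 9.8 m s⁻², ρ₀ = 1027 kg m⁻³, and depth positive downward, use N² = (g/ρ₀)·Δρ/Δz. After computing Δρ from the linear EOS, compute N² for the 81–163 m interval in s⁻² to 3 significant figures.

ΔT = -1.9 K, ΔS = +19.41 psu (deep − shallow).
Δρ/ρ₀ = −αΔT + βΔS = 4.18 × 10⁻⁴ + 0.0143634 = 0.0147814, so Δρ ≈ 15.18 kg m⁻³.
N² = (g/ρ₀)·Δρ/Δz = g·(Δρ/ρ₀)/Δz = 9.8 × 0.0147814 / 82 = 1.7666 × 10⁻³ s⁻² ≈ 1.77 × 10⁻³ s⁻².

1.77 × 10⁻³ s⁻²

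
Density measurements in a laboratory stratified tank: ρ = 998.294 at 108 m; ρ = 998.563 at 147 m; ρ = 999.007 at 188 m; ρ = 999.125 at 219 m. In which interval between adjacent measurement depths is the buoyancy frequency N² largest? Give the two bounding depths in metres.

147–188 m

Compute the density gradient over each adjacent pair:
  108–147 m: Δρ/Δz = 0.269/39 = 6.9 × 10⁻³ kg m⁻⁴
  147–188 m: Δρ/Δz = 0.444/41 = 0.011 kg m⁻⁴
  188–219 m: Δρ/Δz = 0.118/31 = 3.8 × 10⁻³ kg m⁻⁴
The largest gradient is in the 147–188 m interval — the pycnocline.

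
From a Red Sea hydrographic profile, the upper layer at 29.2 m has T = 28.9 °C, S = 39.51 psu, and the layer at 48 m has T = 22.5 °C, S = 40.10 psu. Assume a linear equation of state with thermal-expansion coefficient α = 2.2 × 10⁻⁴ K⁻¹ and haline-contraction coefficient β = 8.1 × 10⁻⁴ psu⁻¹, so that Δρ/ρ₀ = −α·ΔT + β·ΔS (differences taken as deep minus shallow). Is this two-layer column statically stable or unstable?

stable

ΔT = 22.5 − 28.9 = -6.4 K and ΔS = 40.10 − 39.51 = +0.59 psu (deep − shallow).
−αΔT = 1.408 × 10⁻³; βΔS = 4.779 × 10⁻⁴; sum Δρ/ρ₀ = 1.8859 × 10⁻³.
Δρ/ρ₀ > 0, so Δρ > 0: deeper water is denser → statically stable.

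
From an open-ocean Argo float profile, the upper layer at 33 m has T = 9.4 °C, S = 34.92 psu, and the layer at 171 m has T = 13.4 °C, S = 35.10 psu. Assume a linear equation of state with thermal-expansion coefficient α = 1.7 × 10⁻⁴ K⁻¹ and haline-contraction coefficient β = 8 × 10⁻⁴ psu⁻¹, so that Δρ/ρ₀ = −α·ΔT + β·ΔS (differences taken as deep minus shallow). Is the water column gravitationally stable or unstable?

ΔT = 13.4 − 9.4 = +4.0 K and ΔS = 35.10 − 34.92 = +0.18 psu (deep − shallow).
−αΔT = -6.80 × 10⁻⁴; βΔS = 1.44 × 10⁻⁴; sum Δρ/ρ₀ = -5.36 × 10⁻⁴.
Δρ/ρ₀ < 0, so Δρ < 0: deeper water is lighter → statically unstable; the column would overturn.

unstable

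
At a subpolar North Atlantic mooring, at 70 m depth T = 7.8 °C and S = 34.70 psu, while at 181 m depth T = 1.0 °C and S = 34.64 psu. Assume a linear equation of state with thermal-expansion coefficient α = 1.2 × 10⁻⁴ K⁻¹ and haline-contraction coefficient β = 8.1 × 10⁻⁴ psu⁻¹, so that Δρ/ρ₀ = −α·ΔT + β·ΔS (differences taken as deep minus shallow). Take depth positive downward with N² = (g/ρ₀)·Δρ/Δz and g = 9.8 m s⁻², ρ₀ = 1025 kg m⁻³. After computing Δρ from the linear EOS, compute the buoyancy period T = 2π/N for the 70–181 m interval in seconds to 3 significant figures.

763 s

ΔT = -6.8 K, ΔS = -0.06 psu (deep − shallow).
Δρ/ρ₀ = −αΔT + βΔS = 8.16 × 10⁻⁴ − 4.86 × 10⁻⁵ = 7.674 × 10⁻⁴, so Δρ ≈ 0.7866 kg m⁻³.
N² = (g/ρ₀)·Δρ/Δz = g·(Δρ/ρ₀)/Δz = 9.8 × 7.674 × 10⁻⁴ / 111 = 6.7752 × 10⁻⁵ s⁻².
N = √(6.7752 × 10⁻⁵) = 8.2312 × 10⁻³ rad s⁻¹ → T = 2π/N = 763.34 s ≈ 763 s.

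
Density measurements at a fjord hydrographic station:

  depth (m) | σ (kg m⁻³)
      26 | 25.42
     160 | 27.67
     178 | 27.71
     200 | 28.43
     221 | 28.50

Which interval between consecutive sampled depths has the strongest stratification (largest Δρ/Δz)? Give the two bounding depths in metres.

Compute the density gradient over each adjacent pair:
  26–160 m: Δρ/Δz = 2.25/134 = 0.017 kg m⁻⁴
  160–178 m: Δρ/Δz = 0.04/18 = 2.2 × 10⁻³ kg m⁻⁴
  178–200 m: Δρ/Δz = 0.72/22 = 0.033 kg m⁻⁴
  200–221 m: Δρ/Δz = 0.07/21 = 3.3 × 10⁻³ kg m⁻⁴
The largest gradient is in the 178–200 m interval — the pycnocline.

178–200 m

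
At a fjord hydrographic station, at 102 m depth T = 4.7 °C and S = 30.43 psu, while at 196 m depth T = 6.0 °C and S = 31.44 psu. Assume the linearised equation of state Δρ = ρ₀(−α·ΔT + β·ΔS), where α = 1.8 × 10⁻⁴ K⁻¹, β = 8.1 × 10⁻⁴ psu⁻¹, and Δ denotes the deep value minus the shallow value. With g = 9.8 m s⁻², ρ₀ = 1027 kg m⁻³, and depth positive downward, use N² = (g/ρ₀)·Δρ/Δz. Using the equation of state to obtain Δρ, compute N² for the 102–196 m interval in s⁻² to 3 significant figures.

ΔT = +1.3 K, ΔS = +1.01 psu (deep − shallow).
Δρ/ρ₀ = −αΔT + βΔS = -2.34 × 10⁻⁴ + 8.181 × 10⁻⁴ = 5.841 × 10⁻⁴, so Δρ ≈ 0.5999 kg m⁻³.
N² = (g/ρ₀)·Δρ/Δz = g·(Δρ/ρ₀)/Δz = 9.8 × 5.841 × 10⁻⁴ / 94 = 6.0896 × 10⁻⁵ s⁻² ≈ 6.09 × 10⁻⁵ s⁻².

6.09 × 10⁻⁵ s⁻²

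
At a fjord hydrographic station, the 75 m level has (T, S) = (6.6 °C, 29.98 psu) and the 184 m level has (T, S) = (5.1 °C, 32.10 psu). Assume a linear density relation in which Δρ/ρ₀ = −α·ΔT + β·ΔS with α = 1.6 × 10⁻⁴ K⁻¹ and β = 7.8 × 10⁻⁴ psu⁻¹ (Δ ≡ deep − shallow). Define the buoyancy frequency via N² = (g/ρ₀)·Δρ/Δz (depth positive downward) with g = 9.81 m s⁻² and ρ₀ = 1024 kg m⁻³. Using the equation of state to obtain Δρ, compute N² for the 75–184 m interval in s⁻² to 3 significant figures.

ΔT = -1.5 K, ΔS = +2.12 psu (deep − shallow).
Δρ/ρ₀ = −αΔT + βΔS = 2.40 × 10⁻⁴ + 1.6536 × 10⁻³ = 1.8936 × 10⁻³, so Δρ ≈ 1.939 kg m⁻³.
N² = (g/ρ₀)·Δρ/Δz = g·(Δρ/ρ₀)/Δz = 9.81 × 1.8936 × 10⁻³ / 109 = 1.7042 × 10⁻⁴ s⁻² ≈ 1.70 × 10⁻⁴ s⁻².

1.70 × 10⁻⁴ s⁻²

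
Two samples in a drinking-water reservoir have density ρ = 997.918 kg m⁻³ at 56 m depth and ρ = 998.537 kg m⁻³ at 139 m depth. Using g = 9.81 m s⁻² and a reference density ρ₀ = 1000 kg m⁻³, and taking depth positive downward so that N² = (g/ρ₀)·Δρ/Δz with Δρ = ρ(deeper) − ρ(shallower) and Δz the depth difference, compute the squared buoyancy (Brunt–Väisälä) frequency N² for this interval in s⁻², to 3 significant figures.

Δρ = 998.537 − 997.918 = 0.619 kg m⁻³ over Δz = 139 − 56 = 83 m.
N² = (9.81/1000) × (0.619/83) = 7.3161 × 10⁻⁵ s⁻² ≈ 7.32 × 10⁻⁵ s⁻².

7.32 × 10⁻⁵ s⁻²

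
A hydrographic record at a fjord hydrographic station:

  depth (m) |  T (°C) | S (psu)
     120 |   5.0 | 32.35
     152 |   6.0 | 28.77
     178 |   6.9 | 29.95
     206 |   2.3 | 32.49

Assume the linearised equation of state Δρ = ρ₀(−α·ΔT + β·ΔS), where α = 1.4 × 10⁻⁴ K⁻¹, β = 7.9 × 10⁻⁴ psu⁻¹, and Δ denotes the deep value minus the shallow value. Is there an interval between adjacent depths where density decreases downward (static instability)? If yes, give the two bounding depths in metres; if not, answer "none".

Evaluate Δρ/ρ₀ = −αΔT + βΔS across each adjacent pair:
  120–152 m: −αΔT+βΔS = −(1.4 × 10⁻⁴)(+1.0)+(7.9 × 10⁻⁴)(-3.58) = -3.0 × 10⁻³ → UNSTABLE
  152–178 m: −αΔT+βΔS = −(1.4 × 10⁻⁴)(+0.9)+(7.9 × 10⁻⁴)(+1.18) = 8.1 × 10⁻⁴ → stable
  178–206 m: −αΔT+βΔS = −(1.4 × 10⁻⁴)(-4.6)+(7.9 × 10⁻⁴)(+2.54) = 2.7 × 10⁻³ → stable
The 120–152 m interval has Δρ < 0: lighter water underlies denser water.

120–152 m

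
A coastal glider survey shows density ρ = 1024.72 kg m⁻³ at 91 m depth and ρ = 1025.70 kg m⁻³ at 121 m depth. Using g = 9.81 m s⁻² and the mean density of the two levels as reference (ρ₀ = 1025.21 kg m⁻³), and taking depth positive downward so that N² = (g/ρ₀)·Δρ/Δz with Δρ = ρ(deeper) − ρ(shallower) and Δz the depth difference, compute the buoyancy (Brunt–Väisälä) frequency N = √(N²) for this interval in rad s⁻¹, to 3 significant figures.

0.0177 rad s⁻¹

Δρ = 1025.70 − 1024.72 = 0.98 kg m⁻³ over Δz = 121 − 91 = 30 m.
N² = (9.81/1025.21) × (0.98/30) = 3.1258 × 10⁻⁴ s⁻².
N = √(3.1258 × 10⁻⁴) = 0.017680 rad s⁻¹ ≈ 0.0177 rad s⁻¹.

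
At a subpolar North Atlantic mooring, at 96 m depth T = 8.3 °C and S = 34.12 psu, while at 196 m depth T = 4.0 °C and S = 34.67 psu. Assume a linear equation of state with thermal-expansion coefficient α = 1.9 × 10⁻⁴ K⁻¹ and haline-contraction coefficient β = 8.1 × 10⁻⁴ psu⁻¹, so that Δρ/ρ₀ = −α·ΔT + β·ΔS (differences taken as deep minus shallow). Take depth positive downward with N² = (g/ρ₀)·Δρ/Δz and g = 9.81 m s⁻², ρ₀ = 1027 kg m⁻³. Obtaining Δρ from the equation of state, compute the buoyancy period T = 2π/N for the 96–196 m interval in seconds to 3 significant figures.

565 s

ΔT = -4.3 K, ΔS = +0.55 psu (deep − shallow).
Δρ/ρ₀ = −αΔT + βΔS = 8.17 × 10⁻⁴ + 4.455 × 10⁻⁴ = 1.2625 × 10⁻³, so Δρ ≈ 1.297 kg m⁻³.
N² = (g/ρ₀)·Δρ/Δz = g·(Δρ/ρ₀)/Δz = 9.81 × 1.2625 × 10⁻³ / 100 = 1.2385 × 10⁻⁴ s⁻².
N = √(1.2385 × 10⁻⁴) = 0.011129 rad s⁻¹ → T = 2π/N = 564.58 s ≈ 565 s.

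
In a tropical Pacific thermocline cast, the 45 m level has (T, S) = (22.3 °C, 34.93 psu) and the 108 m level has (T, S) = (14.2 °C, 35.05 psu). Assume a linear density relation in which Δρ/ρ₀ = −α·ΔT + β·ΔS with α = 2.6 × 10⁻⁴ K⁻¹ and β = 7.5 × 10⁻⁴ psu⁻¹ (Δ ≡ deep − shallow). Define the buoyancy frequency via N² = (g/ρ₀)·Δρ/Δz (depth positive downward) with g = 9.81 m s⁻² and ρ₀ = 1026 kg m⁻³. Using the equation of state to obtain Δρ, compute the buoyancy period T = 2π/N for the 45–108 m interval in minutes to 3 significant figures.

ΔT = -8.1 K, ΔS = +0.12 psu (deep − shallow).
Δρ/ρ₀ = −αΔT + βΔS = 2.106 × 10⁻³ + 9.00 × 10⁻⁵ = 2.196 × 10⁻³, so Δρ ≈ 2.253 kg m⁻³.
N² = (g/ρ₀)·Δρ/Δz = g·(Δρ/ρ₀)/Δz = 9.81 × 2.196 × 10⁻³ / 63 = 3.4195 × 10⁻⁴ s⁻².
N = √(3.4195 × 10⁻⁴) = 0.018492 rad s⁻¹ → T = 2π/N = 339.78 s = 5.6630 min ≈ 5.66 min.

5.66 min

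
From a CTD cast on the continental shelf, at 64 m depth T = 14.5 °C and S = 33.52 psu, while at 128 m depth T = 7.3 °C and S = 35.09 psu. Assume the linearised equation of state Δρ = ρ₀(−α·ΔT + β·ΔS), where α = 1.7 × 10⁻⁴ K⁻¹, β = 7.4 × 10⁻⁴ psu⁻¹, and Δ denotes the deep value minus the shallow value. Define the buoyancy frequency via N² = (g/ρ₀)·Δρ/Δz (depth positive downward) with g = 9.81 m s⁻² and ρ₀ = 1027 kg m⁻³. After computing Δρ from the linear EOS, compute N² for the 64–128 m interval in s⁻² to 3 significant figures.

ΔT = -7.2 K, ΔS = +1.57 psu (deep − shallow).
Δρ/ρ₀ = −αΔT + βΔS = 1.224 × 10⁻³ + 1.1618 × 10⁻³ = 2.3858 × 10⁻³, so Δρ ≈ 2.450 kg m⁻³.
N² = (g/ρ₀)·Δρ/Δz = g·(Δρ/ρ₀)/Δz = 9.81 × 2.3858 × 10⁻³ / 64 = 3.6570 × 10⁻⁴ s⁻² ≈ 3.66 × 10⁻⁴ s⁻².

3.66 × 10⁻⁴ s⁻²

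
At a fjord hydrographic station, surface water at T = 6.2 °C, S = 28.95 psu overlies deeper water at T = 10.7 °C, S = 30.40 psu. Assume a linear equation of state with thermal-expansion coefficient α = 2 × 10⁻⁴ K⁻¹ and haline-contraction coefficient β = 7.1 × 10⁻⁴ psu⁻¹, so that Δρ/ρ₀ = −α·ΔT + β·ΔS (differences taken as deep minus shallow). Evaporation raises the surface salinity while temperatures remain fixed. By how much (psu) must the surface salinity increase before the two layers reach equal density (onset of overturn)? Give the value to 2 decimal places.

0.18 psu

Neutral buoyancy requires −α(T_deep − T_surf) + β(S_deep − S_surf′) = 0.
S_surf′ = S_deep − (α/β)·ΔT = 30.40 − (2 × 10⁻⁴/7.1 × 10⁻⁴)·(+4.5) = 29.1324 psu.
Increase required: 29.1324 − 28.95 = 0.1824 psu.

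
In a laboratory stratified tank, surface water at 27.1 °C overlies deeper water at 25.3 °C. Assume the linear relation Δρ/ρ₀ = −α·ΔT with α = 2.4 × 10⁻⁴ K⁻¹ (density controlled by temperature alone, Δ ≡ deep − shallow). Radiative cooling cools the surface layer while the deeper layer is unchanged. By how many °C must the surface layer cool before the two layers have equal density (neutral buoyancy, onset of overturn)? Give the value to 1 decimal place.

With temperature the only control, equal density requires T_surf′ = T_deep.
T_surf′ = 25.3 °C.
Cooling required: 27.1 − 25.3 = 1.8 °C.

1.8 °C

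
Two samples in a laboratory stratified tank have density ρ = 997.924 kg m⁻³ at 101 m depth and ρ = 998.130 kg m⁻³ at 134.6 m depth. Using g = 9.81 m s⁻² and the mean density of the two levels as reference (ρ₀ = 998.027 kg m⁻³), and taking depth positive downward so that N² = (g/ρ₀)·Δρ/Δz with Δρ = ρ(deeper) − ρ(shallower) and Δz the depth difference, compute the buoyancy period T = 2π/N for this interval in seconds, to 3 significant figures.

Δρ = 998.130 − 997.924 = 0.206 kg m⁻³ over Δz = 134.6 − 101 = 33.6 m.
N² = (9.81/998.027) × (0.206/33.6) = 6.0264 × 10⁻⁵ s⁻².
N = √(6.0264 × 10⁻⁵) = 7.7630 × 10⁻³ rad s⁻¹, so T = 2π/N = 809.38 s ≈ 809 s.
A positive N² confirms static stability across the interval.

809 s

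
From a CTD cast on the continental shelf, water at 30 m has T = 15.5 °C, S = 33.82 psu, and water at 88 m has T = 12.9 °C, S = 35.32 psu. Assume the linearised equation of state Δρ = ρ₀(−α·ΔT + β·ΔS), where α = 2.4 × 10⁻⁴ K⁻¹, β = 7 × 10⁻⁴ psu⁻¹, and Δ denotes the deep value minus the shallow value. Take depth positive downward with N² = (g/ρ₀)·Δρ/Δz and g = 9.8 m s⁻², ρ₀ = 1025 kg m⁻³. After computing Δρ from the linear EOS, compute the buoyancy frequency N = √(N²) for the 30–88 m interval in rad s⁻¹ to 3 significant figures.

0.0168 rad s⁻¹

ΔT = -2.6 K, ΔS = +1.50 psu (deep − shallow).
Δρ/ρ₀ = −αΔT + βΔS = 6.24 × 10⁻⁴ + 1.05 × 10⁻³ = 1.674 × 10⁻³, so Δρ ≈ 1.716 kg m⁻³.
N² = (g/ρ₀)·Δρ/Δz = g·(Δρ/ρ₀)/Δz = 9.8 × 1.674 × 10⁻³ / 58 = 2.8285 × 10⁻⁴ s⁻².
N = √(2.8285 × 10⁻⁴) = 0.016818 rad s⁻¹ ≈ 0.0168 rad s⁻¹.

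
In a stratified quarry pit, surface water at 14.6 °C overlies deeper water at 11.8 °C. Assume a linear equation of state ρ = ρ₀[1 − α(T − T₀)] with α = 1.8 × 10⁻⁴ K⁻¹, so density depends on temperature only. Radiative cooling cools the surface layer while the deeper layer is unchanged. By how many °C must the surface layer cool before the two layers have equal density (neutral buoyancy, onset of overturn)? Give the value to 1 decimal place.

With temperature the only control, equal density requires T_surf′ = T_deep.
T_surf′ = 11.8 °C.
Cooling required: 14.6 − 11.8 = 2.8 °C.

2.8 °C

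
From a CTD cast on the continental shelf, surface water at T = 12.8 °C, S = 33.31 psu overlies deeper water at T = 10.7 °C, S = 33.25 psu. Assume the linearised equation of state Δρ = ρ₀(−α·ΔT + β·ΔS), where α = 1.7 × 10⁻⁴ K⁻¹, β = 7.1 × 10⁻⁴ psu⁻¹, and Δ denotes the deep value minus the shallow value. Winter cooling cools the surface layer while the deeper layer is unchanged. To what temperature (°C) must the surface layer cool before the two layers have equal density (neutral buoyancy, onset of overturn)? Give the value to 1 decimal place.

11.0 °C

Neutral buoyancy requires Δρ = 0, i.e. −α(T_deep − T_surf′) + β(S_deep − S_surf) = 0.
T_surf′ = T_deep − (β/α)·ΔS = 10.7 − (7.1 × 10⁻⁴/1.7 × 10⁻⁴)·(-0.06) = 10.951 °C.
Cooling required: 12.8 − (10.951) = 1.849 °C.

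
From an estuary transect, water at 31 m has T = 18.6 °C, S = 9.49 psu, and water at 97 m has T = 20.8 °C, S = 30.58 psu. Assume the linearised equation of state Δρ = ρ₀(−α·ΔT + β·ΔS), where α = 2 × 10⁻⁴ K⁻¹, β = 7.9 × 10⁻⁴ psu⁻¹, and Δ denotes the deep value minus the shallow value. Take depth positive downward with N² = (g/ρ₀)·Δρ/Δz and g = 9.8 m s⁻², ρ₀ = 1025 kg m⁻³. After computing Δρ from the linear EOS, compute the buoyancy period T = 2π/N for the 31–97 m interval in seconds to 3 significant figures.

ΔT = +2.2 K, ΔS = +21.09 psu (deep − shallow).
Δρ/ρ₀ = −αΔT + βΔS = -4.40 × 10⁻⁴ + 0.0166611 = 0.0162211, so Δρ ≈ 16.63 kg m⁻³.
N² = (g/ρ₀)·Δρ/Δz = g·(Δρ/ρ₀)/Δz = 9.8 × 0.0162211 / 66 = 2.4086 × 10⁻³ s⁻².
N = √(2.4086 × 10⁻³) = 0.049077 rad s⁻¹ → T = 2π/N = 128.03 s ≈ 128 s.

128 s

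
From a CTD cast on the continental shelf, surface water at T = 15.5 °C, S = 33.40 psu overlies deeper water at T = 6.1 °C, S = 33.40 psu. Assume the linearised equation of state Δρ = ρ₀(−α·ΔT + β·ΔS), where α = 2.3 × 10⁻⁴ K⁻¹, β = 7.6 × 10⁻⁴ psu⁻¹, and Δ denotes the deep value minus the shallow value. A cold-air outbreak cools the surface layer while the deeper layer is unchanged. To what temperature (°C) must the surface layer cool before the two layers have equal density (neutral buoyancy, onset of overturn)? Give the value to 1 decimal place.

6.1 °C

Neutral buoyancy requires Δρ = 0, i.e. −α(T_deep − T_surf′) + β(S_deep − S_surf) = 0.
T_surf′ = T_deep − (β/α)·ΔS = 6.1 − (7.6 × 10⁻⁴/2.3 × 10⁻⁴)·(+0.00) = 6.100 °C.
Cooling required: 15.5 − (6.100) = 9.400 °C.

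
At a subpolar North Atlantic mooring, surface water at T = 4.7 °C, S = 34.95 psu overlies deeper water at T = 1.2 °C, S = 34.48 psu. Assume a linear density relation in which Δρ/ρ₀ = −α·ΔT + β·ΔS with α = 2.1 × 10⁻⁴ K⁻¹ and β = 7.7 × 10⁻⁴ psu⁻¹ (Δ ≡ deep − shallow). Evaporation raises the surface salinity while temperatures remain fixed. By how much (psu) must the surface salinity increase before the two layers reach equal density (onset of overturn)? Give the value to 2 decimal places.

Neutral buoyancy requires −α(T_deep − T_surf) + β(S_deep − S_surf′) = 0.
S_surf′ = S_deep − (α/β)·ΔT = 34.48 − (2.1 × 10⁻⁴/7.7 × 10⁻⁴)·(-3.5) = 35.4345 psu.
Increase required: 35.4345 − 34.95 = 0.4845 psu.

0.48 psu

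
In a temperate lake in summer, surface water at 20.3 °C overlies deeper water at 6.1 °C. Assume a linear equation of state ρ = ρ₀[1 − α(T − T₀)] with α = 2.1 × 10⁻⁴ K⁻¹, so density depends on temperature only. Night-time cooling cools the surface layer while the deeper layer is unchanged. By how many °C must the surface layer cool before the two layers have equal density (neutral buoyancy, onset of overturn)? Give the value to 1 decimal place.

With temperature the only control, equal density requires T_surf′ = T_deep.
T_surf′ = 6.1 °C.
Cooling required: 20.3 − 6.1 = 14.2 °C.

14.2 °C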